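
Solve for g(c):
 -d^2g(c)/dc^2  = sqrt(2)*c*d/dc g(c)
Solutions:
 g(c) = C1 + C2*erf(2^(3/4)*c/2)


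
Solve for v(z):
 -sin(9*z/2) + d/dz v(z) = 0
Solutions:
 v(z) = C1 - 2*cos(9*z/2)/9


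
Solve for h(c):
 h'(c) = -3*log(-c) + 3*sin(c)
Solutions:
 h(c) = C1 - 3*c*log(-c) + 3*c - 3*cos(c)


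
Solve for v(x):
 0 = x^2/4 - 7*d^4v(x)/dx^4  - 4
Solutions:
 v(x) = C1 + C2*x + C3*x^2 + C4*x^3 + x^6/10080 - x^4/42


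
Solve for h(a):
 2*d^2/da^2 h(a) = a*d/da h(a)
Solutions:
 h(a) = C1 + C2*erfi(a/2)


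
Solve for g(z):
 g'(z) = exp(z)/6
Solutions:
 g(z) = C1 + exp(z)/6


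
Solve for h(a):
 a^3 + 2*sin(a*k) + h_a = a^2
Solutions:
 h(a) = C1 - a^4/4 + a^3/3 + 2*cos(a*k)/k


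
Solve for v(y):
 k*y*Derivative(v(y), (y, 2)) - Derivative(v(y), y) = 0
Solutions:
 v(y) = C1 + y^(((re(k) + 1)*re(k) + im(k)^2)/(re(k)^2 + im(k)^2))*(C2*sin(log(y)*Abs(im(k))/(re(k)^2 + im(k)^2)) + C3*cos(log(y)*im(k)/(re(k)^2 + im(k)^2)))


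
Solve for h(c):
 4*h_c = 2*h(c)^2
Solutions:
 h(c) = -2/(C1 + c)


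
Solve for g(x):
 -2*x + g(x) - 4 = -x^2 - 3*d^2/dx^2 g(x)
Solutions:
 g(x) = C1*sin(sqrt(3)*x/3) + C2*cos(sqrt(3)*x/3) - x^2 + 2*x + 10


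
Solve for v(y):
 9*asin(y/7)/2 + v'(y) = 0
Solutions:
 v(y) = C1 - 9*y*asin(y/7)/2 - 9*sqrt(49 - y^2)/2


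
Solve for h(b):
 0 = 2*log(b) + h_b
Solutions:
 h(b) = C1 - 2*b*log(b) + 2*b


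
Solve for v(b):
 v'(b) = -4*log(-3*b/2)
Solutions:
 v(b) = C1 - 4*b*log(-b) + 4*b*(-log(3) + log(2) + 1)


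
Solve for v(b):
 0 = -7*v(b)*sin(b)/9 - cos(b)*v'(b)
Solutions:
 v(b) = C1*cos(b)^(7/9)


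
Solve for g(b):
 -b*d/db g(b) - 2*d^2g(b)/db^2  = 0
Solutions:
 g(b) = C1 + C2*erf(b/2)


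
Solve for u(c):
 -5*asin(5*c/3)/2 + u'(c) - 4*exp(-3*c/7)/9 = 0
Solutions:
 u(c) = C1 + 5*c*asin(5*c/3)/2 + sqrt(9 - 25*c^2)/2 - 28*exp(-3*c/7)/27


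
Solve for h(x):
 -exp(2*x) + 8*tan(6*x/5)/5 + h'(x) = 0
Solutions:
 h(x) = C1 + exp(2*x)/2 + 4*log(cos(6*x/5))/3


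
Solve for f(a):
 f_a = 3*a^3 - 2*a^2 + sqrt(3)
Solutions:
 f(a) = C1 + 3*a^4/4 - 2*a^3/3 + sqrt(3)*a


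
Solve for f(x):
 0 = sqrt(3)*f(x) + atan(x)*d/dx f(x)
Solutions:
 f(x) = C1*exp(-sqrt(3)*Integral(1/atan(x), x))


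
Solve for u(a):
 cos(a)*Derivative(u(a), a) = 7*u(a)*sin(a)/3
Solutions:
 u(a) = C1/cos(a)^(7/3)


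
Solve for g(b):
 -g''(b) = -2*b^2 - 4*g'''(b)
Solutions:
 g(b) = C1 + C2*b + C3*exp(b/4) + b^4/6 + 8*b^3/3 + 32*b^2


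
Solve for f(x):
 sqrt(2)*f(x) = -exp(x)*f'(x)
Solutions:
 f(x) = C1*exp(sqrt(2)*exp(-x))


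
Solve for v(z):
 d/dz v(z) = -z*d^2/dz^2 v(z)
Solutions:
 v(z) = C1 + C2*log(z)


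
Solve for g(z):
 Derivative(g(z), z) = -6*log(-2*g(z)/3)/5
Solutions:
 5*Integral(1/(log(-_y) - log(3) + log(2)), (_y, g(z)))/6 = C1 - z


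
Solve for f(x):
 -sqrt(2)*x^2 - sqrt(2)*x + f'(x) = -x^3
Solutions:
 f(x) = C1 - x^4/4 + sqrt(2)*x^3/3 + sqrt(2)*x^2/2


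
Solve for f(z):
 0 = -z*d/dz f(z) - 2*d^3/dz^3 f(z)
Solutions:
 f(z) = C1 + Integral(C2*airyai(-2^(2/3)*z/2) + C3*airybi(-2^(2/3)*z/2), z)


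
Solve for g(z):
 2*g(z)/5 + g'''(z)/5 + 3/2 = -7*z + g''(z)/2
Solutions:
 g(z) = C1*exp(2*z) + C2*exp(z*(1 - sqrt(17))/4) + C3*exp(z*(1 + sqrt(17))/4) - 35*z/2 - 15/4


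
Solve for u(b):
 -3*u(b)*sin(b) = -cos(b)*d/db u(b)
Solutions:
 u(b) = C1/cos(b)^3


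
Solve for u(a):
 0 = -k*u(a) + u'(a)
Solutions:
 u(a) = C1*exp(a*k)


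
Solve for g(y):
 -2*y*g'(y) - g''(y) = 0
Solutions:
 g(y) = C1 + C2*erf(y)


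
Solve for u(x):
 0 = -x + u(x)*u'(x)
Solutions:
 u(x) = -sqrt(C1 + x^2)
 u(x) = sqrt(C1 + x^2)


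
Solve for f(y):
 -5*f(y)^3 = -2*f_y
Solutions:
 f(y) = -sqrt(-1/(C1 + 5*y))
 f(y) = sqrt(-1/(C1 + 5*y))


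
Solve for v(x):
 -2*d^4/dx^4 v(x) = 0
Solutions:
 v(x) = C1 + C2*x + C3*x^2 + C4*x^3


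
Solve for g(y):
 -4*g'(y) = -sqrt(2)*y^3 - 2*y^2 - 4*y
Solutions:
 g(y) = C1 + sqrt(2)*y^4/16 + y^3/6 + y^2/2


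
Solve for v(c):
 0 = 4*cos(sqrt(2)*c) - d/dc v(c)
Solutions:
 v(c) = C1 + 2*sqrt(2)*sin(sqrt(2)*c)


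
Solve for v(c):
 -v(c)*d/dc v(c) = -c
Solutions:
 v(c) = -sqrt(C1 + c^2)
 v(c) = sqrt(C1 + c^2)


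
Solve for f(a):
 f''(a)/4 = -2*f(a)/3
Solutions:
 f(a) = C1*sin(2*sqrt(6)*a/3) + C2*cos(2*sqrt(6)*a/3)


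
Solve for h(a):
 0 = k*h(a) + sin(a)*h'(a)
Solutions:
 h(a) = C1*exp(k*(-log(cos(a) - 1) + log(cos(a) + 1))/2)


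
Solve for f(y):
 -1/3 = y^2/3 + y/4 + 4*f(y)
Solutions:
 f(y) = -y^2/12 - y/16 - 1/12


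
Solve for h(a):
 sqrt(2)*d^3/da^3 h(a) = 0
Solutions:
 h(a) = C1 + C2*a + C3*a^2


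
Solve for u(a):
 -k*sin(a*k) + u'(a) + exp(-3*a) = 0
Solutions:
 u(a) = C1 - cos(a*k) + exp(-3*a)/3


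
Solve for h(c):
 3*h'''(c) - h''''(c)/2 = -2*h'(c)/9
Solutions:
 h(c) = C1 + C2*exp(c*(-6^(1/3)*(sqrt(73) + 37)^(1/3)/6 - 6^(2/3)/(sqrt(73) + 37)^(1/3) + 2))*sin(2^(1/3)*3^(1/6)*c*(-3^(2/3)*(sqrt(73) + 37)^(1/3)/6 + 3*2^(1/3)/(sqrt(73) + 37)^(1/3))) + C3*exp(c*(-6^(1/3)*(sqrt(73) + 37)^(1/3)/6 - 6^(2/3)/(sqrt(73) + 37)^(1/3) + 2))*cos(2^(1/3)*3^(1/6)*c*(-3^(2/3)*(sqrt(73) + 37)^(1/3)/6 + 3*2^(1/3)/(sqrt(73) + 37)^(1/3))) + C4*exp(c*(2*6^(2/3)/(sqrt(73) + 37)^(1/3) + 2 + 6^(1/3)*(sqrt(73) + 37)^(1/3)/3))


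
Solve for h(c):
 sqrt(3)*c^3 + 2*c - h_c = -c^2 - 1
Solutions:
 h(c) = C1 + sqrt(3)*c^4/4 + c^3/3 + c^2 + c


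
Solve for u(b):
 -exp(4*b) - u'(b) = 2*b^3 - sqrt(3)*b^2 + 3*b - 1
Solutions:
 u(b) = C1 - b^4/2 + sqrt(3)*b^3/3 - 3*b^2/2 + b - exp(4*b)/4


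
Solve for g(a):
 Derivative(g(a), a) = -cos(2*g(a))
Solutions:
 g(a) = -asin((C1 + exp(4*a))/(C1 - exp(4*a)))/2 + pi/2
 g(a) = asin((C1 + exp(4*a))/(C1 - exp(4*a)))/2


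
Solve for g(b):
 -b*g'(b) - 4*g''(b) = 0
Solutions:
 g(b) = C1 + C2*erf(sqrt(2)*b/4)


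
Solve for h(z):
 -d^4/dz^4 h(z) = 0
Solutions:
 h(z) = C1 + C2*z + C3*z^2 + C4*z^3


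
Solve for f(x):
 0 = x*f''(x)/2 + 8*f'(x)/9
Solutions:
 f(x) = C1 + C2/x^(7/9)


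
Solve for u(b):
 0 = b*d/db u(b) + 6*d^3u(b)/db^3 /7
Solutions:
 u(b) = C1 + Integral(C2*airyai(-6^(2/3)*7^(1/3)*b/6) + C3*airybi(-6^(2/3)*7^(1/3)*b/6), b)


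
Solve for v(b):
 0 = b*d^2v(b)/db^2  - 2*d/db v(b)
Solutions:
 v(b) = C1 + C2*b^3


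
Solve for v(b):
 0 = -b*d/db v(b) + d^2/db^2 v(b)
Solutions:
 v(b) = C1 + C2*erfi(sqrt(2)*b/2)


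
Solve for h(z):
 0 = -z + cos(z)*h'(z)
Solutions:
 h(z) = C1 + Integral(z/cos(z), z)


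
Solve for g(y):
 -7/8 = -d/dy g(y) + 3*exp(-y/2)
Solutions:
 g(y) = C1 + 7*y/8 - 6*exp(-y/2)


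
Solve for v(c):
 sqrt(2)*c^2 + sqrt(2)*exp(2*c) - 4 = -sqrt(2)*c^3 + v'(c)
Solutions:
 v(c) = C1 + sqrt(2)*c^4/4 + sqrt(2)*c^3/3 - 4*c + sqrt(2)*exp(2*c)/2


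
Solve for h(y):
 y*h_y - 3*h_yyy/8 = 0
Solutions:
 h(y) = C1 + Integral(C2*airyai(2*3^(2/3)*y/3) + C3*airybi(2*3^(2/3)*y/3), y)


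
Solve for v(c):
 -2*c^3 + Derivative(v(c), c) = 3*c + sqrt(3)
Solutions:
 v(c) = C1 + c^4/2 + 3*c^2/2 + sqrt(3)*c


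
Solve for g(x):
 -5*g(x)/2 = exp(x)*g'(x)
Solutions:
 g(x) = C1*exp(5*exp(-x)/2)


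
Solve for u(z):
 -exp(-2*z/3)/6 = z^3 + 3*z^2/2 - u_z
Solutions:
 u(z) = C1 + z^4/4 + z^3/2 - exp(-2*z/3)/4


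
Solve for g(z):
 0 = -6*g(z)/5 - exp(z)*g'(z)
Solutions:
 g(z) = C1*exp(6*exp(-z)/5)


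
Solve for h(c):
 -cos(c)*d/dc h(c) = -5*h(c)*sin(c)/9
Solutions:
 h(c) = C1/cos(c)^(5/9)


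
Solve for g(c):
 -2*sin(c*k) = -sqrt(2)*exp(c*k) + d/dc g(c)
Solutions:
 g(c) = C1 + sqrt(2)*exp(c*k)/k + 2*cos(c*k)/k


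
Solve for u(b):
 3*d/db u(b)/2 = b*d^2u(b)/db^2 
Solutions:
 u(b) = C1 + C2*b^(5/2)


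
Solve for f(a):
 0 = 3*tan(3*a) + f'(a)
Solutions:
 f(a) = C1 + log(cos(3*a))


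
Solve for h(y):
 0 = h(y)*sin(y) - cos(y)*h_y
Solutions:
 h(y) = C1/cos(y)


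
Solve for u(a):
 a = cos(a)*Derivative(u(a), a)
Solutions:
 u(a) = C1 + Integral(a/cos(a), a)


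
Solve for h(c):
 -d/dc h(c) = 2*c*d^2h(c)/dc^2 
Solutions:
 h(c) = C1 + C2*sqrt(c)


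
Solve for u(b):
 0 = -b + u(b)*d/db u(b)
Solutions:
 u(b) = -sqrt(C1 + b^2)
 u(b) = sqrt(C1 + b^2)


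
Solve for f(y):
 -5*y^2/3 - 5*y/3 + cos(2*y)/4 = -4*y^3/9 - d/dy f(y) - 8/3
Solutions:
 f(y) = C1 - y^4/9 + 5*y^3/9 + 5*y^2/6 - 8*y/3 - sin(2*y)/8


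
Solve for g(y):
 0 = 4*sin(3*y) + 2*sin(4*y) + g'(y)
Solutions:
 g(y) = C1 + 4*cos(3*y)/3 + cos(4*y)/2


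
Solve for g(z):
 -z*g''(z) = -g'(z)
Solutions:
 g(z) = C1 + C2*z^2


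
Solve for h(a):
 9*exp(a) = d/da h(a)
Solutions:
 h(a) = C1 + 9*exp(a)


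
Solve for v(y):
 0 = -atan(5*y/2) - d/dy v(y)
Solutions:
 v(y) = C1 - y*atan(5*y/2) + log(25*y^2 + 4)/5


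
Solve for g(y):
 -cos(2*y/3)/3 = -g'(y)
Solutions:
 g(y) = C1 + sin(2*y/3)/2


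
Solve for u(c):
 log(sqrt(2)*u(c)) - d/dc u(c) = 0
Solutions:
 -2*Integral(1/(2*log(_y) + log(2)), (_y, u(c))) = C1 - c


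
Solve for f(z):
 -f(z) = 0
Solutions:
 f(z) = 0


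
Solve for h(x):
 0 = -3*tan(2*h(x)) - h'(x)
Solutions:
 h(x) = -asin(C1*exp(-6*x))/2 + pi/2
 h(x) = asin(C1*exp(-6*x))/2


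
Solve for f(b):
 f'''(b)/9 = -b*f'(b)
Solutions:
 f(b) = C1 + Integral(C2*airyai(-3^(2/3)*b) + C3*airybi(-3^(2/3)*b), b)


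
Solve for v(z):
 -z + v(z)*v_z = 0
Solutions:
 v(z) = -sqrt(C1 + z^2)
 v(z) = sqrt(C1 + z^2)


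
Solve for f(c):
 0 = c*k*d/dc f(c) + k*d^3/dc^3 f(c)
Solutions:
 f(c) = C1 + Integral(C2*airyai(-c) + C3*airybi(-c), c)


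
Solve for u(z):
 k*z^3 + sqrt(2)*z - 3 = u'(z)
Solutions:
 u(z) = C1 + k*z^4/4 + sqrt(2)*z^2/2 - 3*z


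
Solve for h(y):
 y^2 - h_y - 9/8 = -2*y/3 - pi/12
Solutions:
 h(y) = C1 + y^3/3 + y^2/3 - 9*y/8 + pi*y/12


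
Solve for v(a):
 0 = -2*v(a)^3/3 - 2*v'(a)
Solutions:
 v(a) = -sqrt(6)*sqrt(-1/(C1 - a))/2
 v(a) = sqrt(6)*sqrt(-1/(C1 - a))/2


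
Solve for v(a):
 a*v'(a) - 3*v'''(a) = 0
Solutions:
 v(a) = C1 + Integral(C2*airyai(3^(2/3)*a/3) + C3*airybi(3^(2/3)*a/3), a)


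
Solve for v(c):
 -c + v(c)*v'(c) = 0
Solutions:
 v(c) = -sqrt(C1 + c^2)
 v(c) = sqrt(C1 + c^2)


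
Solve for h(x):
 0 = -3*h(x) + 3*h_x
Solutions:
 h(x) = C1*exp(x)


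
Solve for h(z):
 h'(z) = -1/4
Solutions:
 h(z) = C1 - z/4


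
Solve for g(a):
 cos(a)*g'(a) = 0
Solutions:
 g(a) = C1


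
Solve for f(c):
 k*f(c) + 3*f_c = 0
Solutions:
 f(c) = C1*exp(-c*k/3)


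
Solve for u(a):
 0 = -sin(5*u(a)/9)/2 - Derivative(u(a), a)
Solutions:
 a/2 + 9*log(cos(5*u(a)/9) - 1)/10 - 9*log(cos(5*u(a)/9) + 1)/10 = C1


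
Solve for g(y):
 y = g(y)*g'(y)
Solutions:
 g(y) = -sqrt(C1 + y^2)
 g(y) = sqrt(C1 + y^2)


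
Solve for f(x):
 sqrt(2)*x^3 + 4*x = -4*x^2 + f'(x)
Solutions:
 f(x) = C1 + sqrt(2)*x^4/4 + 4*x^3/3 + 2*x^2


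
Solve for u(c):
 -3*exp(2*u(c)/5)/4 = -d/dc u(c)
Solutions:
 u(c) = 5*log(-sqrt(-1/(C1 + 3*c))) + 5*log(10)/2
 u(c) = 5*log(-1/(C1 + 3*c))/2 + 5*log(10)/2


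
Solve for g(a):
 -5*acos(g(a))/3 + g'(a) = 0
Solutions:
 Integral(1/acos(_y), (_y, g(a))) = C1 + 5*a/3


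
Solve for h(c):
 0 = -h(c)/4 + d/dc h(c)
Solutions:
 h(c) = C1*exp(c/4)


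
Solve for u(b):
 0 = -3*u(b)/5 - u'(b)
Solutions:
 u(b) = C1*exp(-3*b/5)


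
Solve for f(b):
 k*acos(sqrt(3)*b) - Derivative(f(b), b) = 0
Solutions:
 f(b) = C1 + k*(b*acos(sqrt(3)*b) - sqrt(3)*sqrt(1 - 3*b^2)/3)


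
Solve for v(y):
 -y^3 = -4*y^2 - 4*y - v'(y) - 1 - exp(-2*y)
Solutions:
 v(y) = C1 + y^4/4 - 4*y^3/3 - 2*y^2 - y + exp(-2*y)/2


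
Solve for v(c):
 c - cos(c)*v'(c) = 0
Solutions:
 v(c) = C1 + Integral(c/cos(c), c)


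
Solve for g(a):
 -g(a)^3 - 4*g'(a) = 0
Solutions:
 g(a) = -sqrt(2)*sqrt(-1/(C1 - a))
 g(a) = sqrt(2)*sqrt(-1/(C1 - a))


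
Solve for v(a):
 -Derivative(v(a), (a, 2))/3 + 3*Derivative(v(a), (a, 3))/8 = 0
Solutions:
 v(a) = C1 + C2*a + C3*exp(8*a/9)


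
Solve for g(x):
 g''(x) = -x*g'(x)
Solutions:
 g(x) = C1 + C2*erf(sqrt(2)*x/2)


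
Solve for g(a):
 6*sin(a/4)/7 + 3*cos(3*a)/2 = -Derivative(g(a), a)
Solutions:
 g(a) = C1 - sin(3*a)/2 + 24*cos(a/4)/7


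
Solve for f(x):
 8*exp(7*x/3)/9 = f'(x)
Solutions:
 f(x) = C1 + 8*exp(7*x/3)/21


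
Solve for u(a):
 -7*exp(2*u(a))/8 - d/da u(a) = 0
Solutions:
 u(a) = log(-sqrt(1/(C1 + 7*a))) + log(2)
 u(a) = log(1/(C1 + 7*a))/2 + log(2)


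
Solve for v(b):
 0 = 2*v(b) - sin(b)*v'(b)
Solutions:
 v(b) = C1*(cos(b) - 1)/(cos(b) + 1)


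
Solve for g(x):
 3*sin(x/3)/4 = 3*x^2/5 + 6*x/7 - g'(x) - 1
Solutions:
 g(x) = C1 + x^3/5 + 3*x^2/7 - x + 9*cos(x/3)/4


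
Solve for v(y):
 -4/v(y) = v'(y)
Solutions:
 v(y) = -sqrt(C1 - 8*y)
 v(y) = sqrt(C1 - 8*y)


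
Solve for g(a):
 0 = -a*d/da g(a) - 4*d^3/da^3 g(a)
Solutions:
 g(a) = C1 + Integral(C2*airyai(-2^(1/3)*a/2) + C3*airybi(-2^(1/3)*a/2), a)


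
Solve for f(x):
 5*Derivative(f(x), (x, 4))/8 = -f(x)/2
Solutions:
 f(x) = (C1*sin(5^(3/4)*x/5) + C2*cos(5^(3/4)*x/5))*exp(-5^(3/4)*x/5) + (C3*sin(5^(3/4)*x/5) + C4*cos(5^(3/4)*x/5))*exp(5^(3/4)*x/5)


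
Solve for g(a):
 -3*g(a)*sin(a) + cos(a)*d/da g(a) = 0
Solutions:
 g(a) = C1/cos(a)^3


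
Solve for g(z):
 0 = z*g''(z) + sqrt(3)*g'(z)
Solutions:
 g(z) = C1 + C2*z^(1 - sqrt(3))


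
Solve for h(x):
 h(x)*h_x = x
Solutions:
 h(x) = -sqrt(C1 + x^2)
 h(x) = sqrt(C1 + x^2)


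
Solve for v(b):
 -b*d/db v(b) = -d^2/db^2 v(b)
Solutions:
 v(b) = C1 + C2*erfi(sqrt(2)*b/2)


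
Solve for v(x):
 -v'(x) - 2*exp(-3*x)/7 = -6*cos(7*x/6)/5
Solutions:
 v(x) = C1 + 36*sin(7*x/6)/35 + 2*exp(-3*x)/21


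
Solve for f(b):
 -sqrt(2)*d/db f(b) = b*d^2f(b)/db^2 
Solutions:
 f(b) = C1 + C2*b^(1 - sqrt(2))


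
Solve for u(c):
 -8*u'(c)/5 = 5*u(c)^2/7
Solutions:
 u(c) = 56/(C1 + 25*c)


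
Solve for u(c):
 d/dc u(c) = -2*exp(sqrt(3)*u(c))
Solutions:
 u(c) = sqrt(3)*(2*log(1/(C1 + 2*c)) - log(3))/6


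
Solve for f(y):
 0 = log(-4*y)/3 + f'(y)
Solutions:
 f(y) = C1 - y*log(-y)/3 + y*(1 - 2*log(2))/3


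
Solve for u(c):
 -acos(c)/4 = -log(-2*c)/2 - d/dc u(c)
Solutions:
 u(c) = C1 - c*log(-c)/2 + c*acos(c)/4 - c*log(2)/2 + c/2 - sqrt(1 - c^2)/4


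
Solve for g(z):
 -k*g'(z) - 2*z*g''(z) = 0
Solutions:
 g(z) = C1 + z^(1 - re(k)/2)*(C2*sin(log(z)*Abs(im(k))/2) + C3*cos(log(z)*im(k)/2))


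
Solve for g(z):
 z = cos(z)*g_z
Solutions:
 g(z) = C1 + Integral(z/cos(z), z)


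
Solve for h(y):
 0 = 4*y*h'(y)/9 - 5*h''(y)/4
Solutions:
 h(y) = C1 + C2*erfi(2*sqrt(10)*y/15)


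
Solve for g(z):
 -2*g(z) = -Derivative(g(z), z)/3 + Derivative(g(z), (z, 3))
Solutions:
 g(z) = C1*exp(z*((2*sqrt(182) + 27)^(-1/3) + (2*sqrt(182) + 27)^(1/3))/6)*sin(sqrt(3)*z*(-(2*sqrt(182) + 27)^(1/3) + (2*sqrt(182) + 27)^(-1/3))/6) + C2*exp(z*((2*sqrt(182) + 27)^(-1/3) + (2*sqrt(182) + 27)^(1/3))/6)*cos(sqrt(3)*z*(-(2*sqrt(182) + 27)^(1/3) + (2*sqrt(182) + 27)^(-1/3))/6) + C3*exp(-z*((2*sqrt(182) + 27)^(-1/3) + (2*sqrt(182) + 27)^(1/3))/3)


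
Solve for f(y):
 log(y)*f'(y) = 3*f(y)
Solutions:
 f(y) = C1*exp(3*li(y))


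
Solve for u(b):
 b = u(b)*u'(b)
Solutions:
 u(b) = -sqrt(C1 + b^2)
 u(b) = sqrt(C1 + b^2)


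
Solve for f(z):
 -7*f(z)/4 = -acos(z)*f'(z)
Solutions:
 f(z) = C1*exp(7*Integral(1/acos(z), z)/4)


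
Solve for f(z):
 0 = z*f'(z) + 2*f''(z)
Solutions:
 f(z) = C1 + C2*erf(z/2)


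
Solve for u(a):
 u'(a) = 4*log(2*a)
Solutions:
 u(a) = C1 + 4*a*log(a) - 4*a + a*log(16)


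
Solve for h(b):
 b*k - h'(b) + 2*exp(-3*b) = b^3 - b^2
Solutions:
 h(b) = C1 - b^4/4 + b^3/3 + b^2*k/2 - 2*exp(-3*b)/3


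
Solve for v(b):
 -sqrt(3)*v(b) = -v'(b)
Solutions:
 v(b) = C1*exp(sqrt(3)*b)


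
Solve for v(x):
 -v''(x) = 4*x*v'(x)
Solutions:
 v(x) = C1 + C2*erf(sqrt(2)*x)


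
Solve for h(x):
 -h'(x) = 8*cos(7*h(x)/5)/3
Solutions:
 8*x/3 - 5*log(sin(7*h(x)/5) - 1)/14 + 5*log(sin(7*h(x)/5) + 1)/14 = C1


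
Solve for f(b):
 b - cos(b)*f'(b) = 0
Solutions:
 f(b) = C1 + Integral(b/cos(b), b)


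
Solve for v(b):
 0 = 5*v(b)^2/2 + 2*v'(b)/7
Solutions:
 v(b) = 4/(C1 + 35*b)


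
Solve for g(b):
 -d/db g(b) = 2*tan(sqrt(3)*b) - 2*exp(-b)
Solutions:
 g(b) = C1 - sqrt(3)*log(tan(sqrt(3)*b)^2 + 1)/3 - 2*exp(-b)


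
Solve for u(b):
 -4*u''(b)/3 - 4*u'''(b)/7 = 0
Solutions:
 u(b) = C1 + C2*b + C3*exp(-7*b/3)


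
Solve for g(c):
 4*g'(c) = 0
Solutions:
 g(c) = C1


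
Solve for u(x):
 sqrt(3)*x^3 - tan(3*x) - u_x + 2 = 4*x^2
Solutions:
 u(x) = C1 + sqrt(3)*x^4/4 - 4*x^3/3 + 2*x + log(cos(3*x))/3


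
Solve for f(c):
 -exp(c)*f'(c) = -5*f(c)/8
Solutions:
 f(c) = C1*exp(-5*exp(-c)/8)


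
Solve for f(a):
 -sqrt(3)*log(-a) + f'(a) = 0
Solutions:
 f(a) = C1 + sqrt(3)*a*log(-a) - sqrt(3)*a


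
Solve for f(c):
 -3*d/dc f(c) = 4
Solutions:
 f(c) = C1 - 4*c/3


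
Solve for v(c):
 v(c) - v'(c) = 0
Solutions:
 v(c) = C1*exp(c)


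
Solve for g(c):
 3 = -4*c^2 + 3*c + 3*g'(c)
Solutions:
 g(c) = C1 + 4*c^3/9 - c^2/2 + c


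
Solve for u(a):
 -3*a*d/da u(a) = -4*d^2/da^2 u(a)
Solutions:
 u(a) = C1 + C2*erfi(sqrt(6)*a/4)


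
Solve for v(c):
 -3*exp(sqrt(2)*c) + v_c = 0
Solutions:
 v(c) = C1 + 3*sqrt(2)*exp(sqrt(2)*c)/2


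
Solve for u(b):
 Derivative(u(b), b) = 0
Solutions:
 u(b) = C1


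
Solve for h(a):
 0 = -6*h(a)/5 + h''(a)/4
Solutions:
 h(a) = C1*exp(-2*sqrt(30)*a/5) + C2*exp(2*sqrt(30)*a/5)


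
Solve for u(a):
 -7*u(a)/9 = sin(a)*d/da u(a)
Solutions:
 u(a) = C1*(cos(a) + 1)^(7/18)/(cos(a) - 1)^(7/18)


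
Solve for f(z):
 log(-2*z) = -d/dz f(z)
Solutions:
 f(z) = C1 - z*log(-z) + z*(1 - log(2))


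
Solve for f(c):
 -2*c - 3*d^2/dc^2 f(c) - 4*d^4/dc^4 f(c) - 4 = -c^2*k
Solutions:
 f(c) = C1 + C2*c + C3*sin(sqrt(3)*c/2) + C4*cos(sqrt(3)*c/2) + c^4*k/36 - c^3/9 + 2*c^2*(-2*k - 3)/9


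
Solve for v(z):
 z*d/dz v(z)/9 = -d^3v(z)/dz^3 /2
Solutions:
 v(z) = C1 + Integral(C2*airyai(-6^(1/3)*z/3) + C3*airybi(-6^(1/3)*z/3), z)


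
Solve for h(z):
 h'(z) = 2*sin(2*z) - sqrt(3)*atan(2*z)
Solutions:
 h(z) = C1 - sqrt(3)*(z*atan(2*z) - log(4*z^2 + 1)/4) - cos(2*z)


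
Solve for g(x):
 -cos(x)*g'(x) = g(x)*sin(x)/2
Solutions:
 g(x) = C1*sqrt(cos(x))


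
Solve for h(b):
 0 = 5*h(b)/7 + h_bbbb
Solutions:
 h(b) = (C1*sin(sqrt(2)*5^(1/4)*7^(3/4)*b/14) + C2*cos(sqrt(2)*5^(1/4)*7^(3/4)*b/14))*exp(-sqrt(2)*5^(1/4)*7^(3/4)*b/14) + (C3*sin(sqrt(2)*5^(1/4)*7^(3/4)*b/14) + C4*cos(sqrt(2)*5^(1/4)*7^(3/4)*b/14))*exp(sqrt(2)*5^(1/4)*7^(3/4)*b/14)


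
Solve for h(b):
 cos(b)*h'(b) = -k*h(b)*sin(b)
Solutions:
 h(b) = C1*exp(k*log(cos(b)))


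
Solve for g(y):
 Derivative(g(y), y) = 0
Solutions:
 g(y) = C1


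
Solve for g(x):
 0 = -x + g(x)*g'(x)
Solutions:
 g(x) = -sqrt(C1 + x^2)
 g(x) = sqrt(C1 + x^2)


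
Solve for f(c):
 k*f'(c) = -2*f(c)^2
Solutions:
 f(c) = k/(C1*k + 2*c)


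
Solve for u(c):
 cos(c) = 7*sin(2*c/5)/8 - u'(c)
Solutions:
 u(c) = C1 - sin(c) - 35*cos(2*c/5)/16


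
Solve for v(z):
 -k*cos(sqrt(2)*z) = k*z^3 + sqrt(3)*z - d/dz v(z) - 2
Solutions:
 v(z) = C1 + k*z^4/4 + sqrt(2)*k*sin(sqrt(2)*z)/2 + sqrt(3)*z^2/2 - 2*z


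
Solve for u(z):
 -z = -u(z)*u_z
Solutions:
 u(z) = -sqrt(C1 + z^2)
 u(z) = sqrt(C1 + z^2)


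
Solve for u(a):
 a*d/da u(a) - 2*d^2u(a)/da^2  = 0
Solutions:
 u(a) = C1 + C2*erfi(a/2)


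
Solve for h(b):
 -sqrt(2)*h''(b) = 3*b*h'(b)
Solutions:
 h(b) = C1 + C2*erf(2^(1/4)*sqrt(3)*b/2)


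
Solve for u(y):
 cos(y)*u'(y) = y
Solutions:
 u(y) = C1 + Integral(y/cos(y), y)


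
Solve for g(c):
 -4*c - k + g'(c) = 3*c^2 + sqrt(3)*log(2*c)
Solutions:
 g(c) = C1 + c^3 + 2*c^2 + c*k + sqrt(3)*c*log(c) - sqrt(3)*c + sqrt(3)*c*log(2)


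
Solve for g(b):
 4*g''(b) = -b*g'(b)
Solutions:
 g(b) = C1 + C2*erf(sqrt(2)*b/4)


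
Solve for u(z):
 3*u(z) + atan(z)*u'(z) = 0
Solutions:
 u(z) = C1*exp(-3*Integral(1/atan(z), z))


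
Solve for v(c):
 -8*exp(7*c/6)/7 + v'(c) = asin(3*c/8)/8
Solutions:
 v(c) = C1 + c*asin(3*c/8)/8 + sqrt(64 - 9*c^2)/24 + 48*exp(7*c/6)/49


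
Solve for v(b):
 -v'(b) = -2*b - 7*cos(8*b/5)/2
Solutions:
 v(b) = C1 + b^2 + 35*sin(8*b/5)/16


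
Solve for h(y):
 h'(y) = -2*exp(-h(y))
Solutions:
 h(y) = log(C1 - 2*y)


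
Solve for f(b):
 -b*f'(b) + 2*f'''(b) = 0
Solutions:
 f(b) = C1 + Integral(C2*airyai(2^(2/3)*b/2) + C3*airybi(2^(2/3)*b/2), b)


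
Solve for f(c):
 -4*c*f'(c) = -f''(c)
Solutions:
 f(c) = C1 + C2*erfi(sqrt(2)*c)


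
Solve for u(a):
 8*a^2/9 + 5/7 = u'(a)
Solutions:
 u(a) = C1 + 8*a^3/27 + 5*a/7


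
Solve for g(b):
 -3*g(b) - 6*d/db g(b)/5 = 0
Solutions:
 g(b) = C1*exp(-5*b/2)


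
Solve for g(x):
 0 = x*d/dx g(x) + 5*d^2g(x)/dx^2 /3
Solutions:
 g(x) = C1 + C2*erf(sqrt(30)*x/10)


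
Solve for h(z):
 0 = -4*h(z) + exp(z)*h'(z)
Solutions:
 h(z) = C1*exp(-4*exp(-z))


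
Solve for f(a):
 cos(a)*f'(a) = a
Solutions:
 f(a) = C1 + Integral(a/cos(a), a)


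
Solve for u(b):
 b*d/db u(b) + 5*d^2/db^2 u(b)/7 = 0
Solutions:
 u(b) = C1 + C2*erf(sqrt(70)*b/10)


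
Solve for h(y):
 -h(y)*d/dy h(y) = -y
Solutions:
 h(y) = -sqrt(C1 + y^2)
 h(y) = sqrt(C1 + y^2)


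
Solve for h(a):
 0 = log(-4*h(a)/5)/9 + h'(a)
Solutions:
 9*Integral(1/(log(-_y) - log(5) + 2*log(2)), (_y, h(a))) = C1 - a


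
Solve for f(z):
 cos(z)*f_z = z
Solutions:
 f(z) = C1 + Integral(z/cos(z), z)


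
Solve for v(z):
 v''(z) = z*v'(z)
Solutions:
 v(z) = C1 + C2*erfi(sqrt(2)*z/2)


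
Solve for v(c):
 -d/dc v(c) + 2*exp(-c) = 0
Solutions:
 v(c) = C1 - 2*exp(-c)


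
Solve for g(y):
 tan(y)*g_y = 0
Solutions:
 g(y) = C1


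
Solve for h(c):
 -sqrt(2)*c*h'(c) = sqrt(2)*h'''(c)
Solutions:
 h(c) = C1 + Integral(C2*airyai(-c) + C3*airybi(-c), c)


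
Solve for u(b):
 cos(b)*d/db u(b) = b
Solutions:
 u(b) = C1 + Integral(b/cos(b), b)


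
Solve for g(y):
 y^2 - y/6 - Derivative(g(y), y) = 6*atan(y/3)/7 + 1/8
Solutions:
 g(y) = C1 + y^3/3 - y^2/12 - 6*y*atan(y/3)/7 - y/8 + 9*log(y^2 + 9)/7


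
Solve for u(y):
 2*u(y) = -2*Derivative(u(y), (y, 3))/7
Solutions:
 u(y) = C3*exp(-7^(1/3)*y) + (C1*sin(sqrt(3)*7^(1/3)*y/2) + C2*cos(sqrt(3)*7^(1/3)*y/2))*exp(7^(1/3)*y/2)


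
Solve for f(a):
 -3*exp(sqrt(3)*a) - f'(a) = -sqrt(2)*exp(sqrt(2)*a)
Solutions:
 f(a) = C1 + exp(sqrt(2)*a) - sqrt(3)*exp(sqrt(3)*a)


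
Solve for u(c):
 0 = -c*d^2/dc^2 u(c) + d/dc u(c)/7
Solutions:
 u(c) = C1 + C2*c^(8/7)


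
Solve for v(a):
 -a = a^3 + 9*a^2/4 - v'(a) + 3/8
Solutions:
 v(a) = C1 + a^4/4 + 3*a^3/4 + a^2/2 + 3*a/8


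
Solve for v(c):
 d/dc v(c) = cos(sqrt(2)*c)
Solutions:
 v(c) = C1 + sqrt(2)*sin(sqrt(2)*c)/2


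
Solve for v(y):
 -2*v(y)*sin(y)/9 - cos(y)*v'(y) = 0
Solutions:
 v(y) = C1*cos(y)^(2/9)


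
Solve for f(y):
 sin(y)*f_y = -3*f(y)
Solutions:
 f(y) = C1*(cos(y) + 1)^(3/2)/(cos(y) - 1)^(3/2)


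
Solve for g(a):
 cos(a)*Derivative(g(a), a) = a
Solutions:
 g(a) = C1 + Integral(a/cos(a), a)


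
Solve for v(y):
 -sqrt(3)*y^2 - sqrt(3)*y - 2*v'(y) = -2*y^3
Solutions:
 v(y) = C1 + y^4/4 - sqrt(3)*y^3/6 - sqrt(3)*y^2/4


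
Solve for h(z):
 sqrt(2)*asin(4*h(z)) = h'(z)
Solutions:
 Integral(1/asin(4*_y), (_y, h(z))) = C1 + sqrt(2)*z


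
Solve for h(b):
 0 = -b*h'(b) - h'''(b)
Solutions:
 h(b) = C1 + Integral(C2*airyai(-b) + C3*airybi(-b), b)


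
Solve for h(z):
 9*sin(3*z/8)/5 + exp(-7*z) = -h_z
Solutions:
 h(z) = C1 + 24*cos(3*z/8)/5 + exp(-7*z)/7


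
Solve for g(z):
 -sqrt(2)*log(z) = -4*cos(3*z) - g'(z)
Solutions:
 g(z) = C1 + sqrt(2)*z*(log(z) - 1) - 4*sin(3*z)/3


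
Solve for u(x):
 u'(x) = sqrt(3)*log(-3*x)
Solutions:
 u(x) = C1 + sqrt(3)*x*log(-x) + sqrt(3)*x*(-1 + log(3))


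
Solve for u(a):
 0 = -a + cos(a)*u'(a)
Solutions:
 u(a) = C1 + Integral(a/cos(a), a)


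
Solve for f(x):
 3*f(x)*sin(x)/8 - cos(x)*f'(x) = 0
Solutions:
 f(x) = C1/cos(x)^(3/8)


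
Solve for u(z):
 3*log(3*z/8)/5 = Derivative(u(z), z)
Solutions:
 u(z) = C1 + 3*z*log(z)/5 - 9*z*log(2)/5 - 3*z/5 + 3*z*log(3)/5


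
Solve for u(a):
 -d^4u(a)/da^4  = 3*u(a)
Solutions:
 u(a) = (C1*sin(sqrt(2)*3^(1/4)*a/2) + C2*cos(sqrt(2)*3^(1/4)*a/2))*exp(-sqrt(2)*3^(1/4)*a/2) + (C3*sin(sqrt(2)*3^(1/4)*a/2) + C4*cos(sqrt(2)*3^(1/4)*a/2))*exp(sqrt(2)*3^(1/4)*a/2)


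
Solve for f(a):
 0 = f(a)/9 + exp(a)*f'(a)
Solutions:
 f(a) = C1*exp(exp(-a)/9)


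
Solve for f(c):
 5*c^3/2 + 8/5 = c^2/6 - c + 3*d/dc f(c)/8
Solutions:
 f(c) = C1 + 5*c^4/3 - 4*c^3/27 + 4*c^2/3 + 64*c/15


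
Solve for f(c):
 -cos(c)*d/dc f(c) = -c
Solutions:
 f(c) = C1 + Integral(c/cos(c), c)


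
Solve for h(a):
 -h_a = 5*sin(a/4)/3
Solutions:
 h(a) = C1 + 20*cos(a/4)/3


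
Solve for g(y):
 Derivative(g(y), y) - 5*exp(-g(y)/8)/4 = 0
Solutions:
 g(y) = 8*log(C1 + 5*y/32)


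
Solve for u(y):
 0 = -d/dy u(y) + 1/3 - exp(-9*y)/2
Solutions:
 u(y) = C1 + y/3 + exp(-9*y)/18


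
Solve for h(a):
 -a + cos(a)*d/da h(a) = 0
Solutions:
 h(a) = C1 + Integral(a/cos(a), a)


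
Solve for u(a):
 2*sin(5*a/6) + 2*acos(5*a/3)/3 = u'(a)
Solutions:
 u(a) = C1 + 2*a*acos(5*a/3)/3 - 2*sqrt(9 - 25*a^2)/15 - 12*cos(5*a/6)/5


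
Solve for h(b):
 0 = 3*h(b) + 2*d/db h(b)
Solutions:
 h(b) = C1*exp(-3*b/2)


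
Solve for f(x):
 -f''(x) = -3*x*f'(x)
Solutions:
 f(x) = C1 + C2*erfi(sqrt(6)*x/2)


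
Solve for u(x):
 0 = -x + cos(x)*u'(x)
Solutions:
 u(x) = C1 + Integral(x/cos(x), x)


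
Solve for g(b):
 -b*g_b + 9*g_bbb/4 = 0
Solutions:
 g(b) = C1 + Integral(C2*airyai(2^(2/3)*3^(1/3)*b/3) + C3*airybi(2^(2/3)*3^(1/3)*b/3), b)


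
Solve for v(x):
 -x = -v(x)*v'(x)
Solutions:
 v(x) = -sqrt(C1 + x^2)
 v(x) = sqrt(C1 + x^2)


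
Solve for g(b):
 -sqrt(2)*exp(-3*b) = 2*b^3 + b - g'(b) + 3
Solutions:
 g(b) = C1 + b^4/2 + b^2/2 + 3*b - sqrt(2)*exp(-3*b)/3


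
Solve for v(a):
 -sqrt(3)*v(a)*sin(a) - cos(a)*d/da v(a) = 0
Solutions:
 v(a) = C1*cos(a)^(sqrt(3))


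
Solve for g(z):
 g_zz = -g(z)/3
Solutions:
 g(z) = C1*sin(sqrt(3)*z/3) + C2*cos(sqrt(3)*z/3)


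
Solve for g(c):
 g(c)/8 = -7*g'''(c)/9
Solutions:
 g(c) = C3*exp(-21^(2/3)*c/14) + (C1*sin(3*3^(1/6)*7^(2/3)*c/28) + C2*cos(3*3^(1/6)*7^(2/3)*c/28))*exp(21^(2/3)*c/28)


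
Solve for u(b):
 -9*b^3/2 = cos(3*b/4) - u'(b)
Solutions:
 u(b) = C1 + 9*b^4/8 + 4*sin(3*b/4)/3


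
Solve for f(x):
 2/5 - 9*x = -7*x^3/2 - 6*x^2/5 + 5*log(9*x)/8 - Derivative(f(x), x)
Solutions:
 f(x) = C1 - 7*x^4/8 - 2*x^3/5 + 9*x^2/2 + 5*x*log(x)/8 - 41*x/40 + 5*x*log(3)/4


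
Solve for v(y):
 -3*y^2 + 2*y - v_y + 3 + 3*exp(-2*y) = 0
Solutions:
 v(y) = C1 - y^3 + y^2 + 3*y - 3*exp(-2*y)/2


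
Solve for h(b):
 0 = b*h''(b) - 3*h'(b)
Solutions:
 h(b) = C1 + C2*b^4


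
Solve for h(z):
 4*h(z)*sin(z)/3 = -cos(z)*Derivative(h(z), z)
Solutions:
 h(z) = C1*cos(z)^(4/3)


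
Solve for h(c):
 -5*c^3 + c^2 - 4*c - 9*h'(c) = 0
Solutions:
 h(c) = C1 - 5*c^4/36 + c^3/27 - 2*c^2/9


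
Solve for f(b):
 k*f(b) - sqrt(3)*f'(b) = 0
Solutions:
 f(b) = C1*exp(sqrt(3)*b*k/3)


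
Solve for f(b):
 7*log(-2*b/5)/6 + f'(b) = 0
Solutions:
 f(b) = C1 - 7*b*log(-b)/6 + 7*b*(-log(2) + 1 + log(5))/6


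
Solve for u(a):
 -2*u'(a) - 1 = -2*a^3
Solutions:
 u(a) = C1 + a^4/4 - a/2


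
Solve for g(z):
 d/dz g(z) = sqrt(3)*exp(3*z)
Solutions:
 g(z) = C1 + sqrt(3)*exp(3*z)/3


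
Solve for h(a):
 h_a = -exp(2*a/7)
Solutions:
 h(a) = C1 - 7*exp(2*a/7)/2


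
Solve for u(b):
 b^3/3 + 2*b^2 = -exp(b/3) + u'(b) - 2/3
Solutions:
 u(b) = C1 + b^4/12 + 2*b^3/3 + 2*b/3 + 3*exp(b/3)


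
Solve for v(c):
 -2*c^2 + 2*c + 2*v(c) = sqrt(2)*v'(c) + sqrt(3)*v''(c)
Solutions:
 v(c) = C1*exp(sqrt(6)*c*(-1 + sqrt(1 + 4*sqrt(3)))/6) + C2*exp(-sqrt(6)*c*(1 + sqrt(1 + 4*sqrt(3)))/6) + c^2 - c + sqrt(2)*c - sqrt(2)/2 + 1 + sqrt(3)


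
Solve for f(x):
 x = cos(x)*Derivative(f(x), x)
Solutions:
 f(x) = C1 + Integral(x/cos(x), x)


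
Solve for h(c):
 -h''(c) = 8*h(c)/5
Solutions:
 h(c) = C1*sin(2*sqrt(10)*c/5) + C2*cos(2*sqrt(10)*c/5)


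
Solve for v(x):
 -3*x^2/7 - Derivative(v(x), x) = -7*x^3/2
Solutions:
 v(x) = C1 + 7*x^4/8 - x^3/7


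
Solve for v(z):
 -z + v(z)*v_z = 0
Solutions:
 v(z) = -sqrt(C1 + z^2)
 v(z) = sqrt(C1 + z^2)


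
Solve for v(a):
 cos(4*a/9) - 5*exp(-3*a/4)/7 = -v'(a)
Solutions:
 v(a) = C1 - 9*sin(4*a/9)/4 - 20*exp(-3*a/4)/21


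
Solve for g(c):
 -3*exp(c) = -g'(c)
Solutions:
 g(c) = C1 + 3*exp(c)


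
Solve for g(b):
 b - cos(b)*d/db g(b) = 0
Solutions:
 g(b) = C1 + Integral(b/cos(b), b)


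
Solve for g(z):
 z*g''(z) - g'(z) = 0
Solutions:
 g(z) = C1 + C2*z^2


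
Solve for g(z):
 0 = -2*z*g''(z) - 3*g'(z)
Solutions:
 g(z) = C1 + C2/sqrt(z)


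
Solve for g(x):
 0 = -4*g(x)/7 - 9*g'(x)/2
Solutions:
 g(x) = C1*exp(-8*x/63)


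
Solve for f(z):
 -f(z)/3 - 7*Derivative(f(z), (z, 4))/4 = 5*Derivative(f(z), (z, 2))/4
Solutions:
 f(z) = (C1*sin(sqrt(2)*21^(3/4)*z*cos(atan(sqrt(111)/15)/2)/21) + C2*cos(sqrt(2)*21^(3/4)*z*cos(atan(sqrt(111)/15)/2)/21))*exp(-sqrt(2)*21^(3/4)*z*sin(atan(sqrt(111)/15)/2)/21) + (C3*sin(sqrt(2)*21^(3/4)*z*cos(atan(sqrt(111)/15)/2)/21) + C4*cos(sqrt(2)*21^(3/4)*z*cos(atan(sqrt(111)/15)/2)/21))*exp(sqrt(2)*21^(3/4)*z*sin(atan(sqrt(111)/15)/2)/21)


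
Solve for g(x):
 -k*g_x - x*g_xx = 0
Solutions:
 g(x) = C1 + x^(1 - re(k))*(C2*sin(log(x)*Abs(im(k))) + C3*cos(log(x)*im(k)))


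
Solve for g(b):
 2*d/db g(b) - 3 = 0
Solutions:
 g(b) = C1 + 3*b/2


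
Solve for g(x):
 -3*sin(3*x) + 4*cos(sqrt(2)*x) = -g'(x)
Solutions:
 g(x) = C1 - 2*sqrt(2)*sin(sqrt(2)*x) - cos(3*x)


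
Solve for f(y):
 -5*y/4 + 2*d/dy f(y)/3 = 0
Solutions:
 f(y) = C1 + 15*y^2/16


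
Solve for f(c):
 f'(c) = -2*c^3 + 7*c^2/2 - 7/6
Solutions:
 f(c) = C1 - c^4/2 + 7*c^3/6 - 7*c/6


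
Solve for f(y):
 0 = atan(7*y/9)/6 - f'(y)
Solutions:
 f(y) = C1 + y*atan(7*y/9)/6 - 3*log(49*y^2 + 81)/28


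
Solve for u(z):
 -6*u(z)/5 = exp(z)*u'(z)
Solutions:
 u(z) = C1*exp(6*exp(-z)/5)


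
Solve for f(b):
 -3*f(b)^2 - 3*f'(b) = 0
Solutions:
 f(b) = 1/(C1 + b)


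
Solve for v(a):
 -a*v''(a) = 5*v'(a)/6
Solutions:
 v(a) = C1 + C2*a^(1/6)


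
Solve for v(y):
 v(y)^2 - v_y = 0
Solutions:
 v(y) = -1/(C1 + y)


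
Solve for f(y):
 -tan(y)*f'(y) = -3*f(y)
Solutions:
 f(y) = C1*sin(y)^3


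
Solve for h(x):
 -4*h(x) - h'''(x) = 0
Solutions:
 h(x) = C3*exp(-2^(2/3)*x) + (C1*sin(2^(2/3)*sqrt(3)*x/2) + C2*cos(2^(2/3)*sqrt(3)*x/2))*exp(2^(2/3)*x/2)


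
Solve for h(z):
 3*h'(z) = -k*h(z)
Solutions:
 h(z) = C1*exp(-k*z/3)


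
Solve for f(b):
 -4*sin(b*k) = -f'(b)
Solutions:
 f(b) = C1 - 4*cos(b*k)/k


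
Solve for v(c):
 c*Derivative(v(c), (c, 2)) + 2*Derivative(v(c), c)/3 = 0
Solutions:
 v(c) = C1 + C2*c^(1/3)


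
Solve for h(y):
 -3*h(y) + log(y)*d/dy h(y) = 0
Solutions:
 h(y) = C1*exp(3*li(y))


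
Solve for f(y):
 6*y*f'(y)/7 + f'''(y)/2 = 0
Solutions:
 f(y) = C1 + Integral(C2*airyai(-12^(1/3)*7^(2/3)*y/7) + C3*airybi(-12^(1/3)*7^(2/3)*y/7), y)


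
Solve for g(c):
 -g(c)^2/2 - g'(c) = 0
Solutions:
 g(c) = 2/(C1 + c)


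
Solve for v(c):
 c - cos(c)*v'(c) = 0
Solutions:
 v(c) = C1 + Integral(c/cos(c), c)


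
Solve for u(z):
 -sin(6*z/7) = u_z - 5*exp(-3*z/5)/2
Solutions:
 u(z) = C1 + 7*cos(6*z/7)/6 - 25*exp(-3*z/5)/6


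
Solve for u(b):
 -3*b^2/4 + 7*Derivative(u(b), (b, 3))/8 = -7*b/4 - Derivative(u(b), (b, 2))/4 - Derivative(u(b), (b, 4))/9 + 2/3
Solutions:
 u(b) = C1 + C2*b + C3*exp(3*b*(-21 + sqrt(377))/16) + C4*exp(-3*b*(sqrt(377) + 21)/16) + b^4/4 - 14*b^3/3 + 49*b^2


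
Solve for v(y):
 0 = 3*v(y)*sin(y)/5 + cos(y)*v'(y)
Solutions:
 v(y) = C1*cos(y)^(3/5)


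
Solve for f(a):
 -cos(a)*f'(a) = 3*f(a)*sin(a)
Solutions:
 f(a) = C1*cos(a)^3


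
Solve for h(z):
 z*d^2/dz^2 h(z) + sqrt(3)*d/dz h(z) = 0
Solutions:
 h(z) = C1 + C2*z^(1 - sqrt(3))


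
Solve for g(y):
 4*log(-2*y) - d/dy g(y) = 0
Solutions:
 g(y) = C1 + 4*y*log(-y) + 4*y*(-1 + log(2))


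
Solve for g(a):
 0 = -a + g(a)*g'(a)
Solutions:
 g(a) = -sqrt(C1 + a^2)
 g(a) = sqrt(C1 + a^2)


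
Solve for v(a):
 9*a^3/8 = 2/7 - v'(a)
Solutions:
 v(a) = C1 - 9*a^4/32 + 2*a/7


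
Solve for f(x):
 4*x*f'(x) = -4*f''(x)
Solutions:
 f(x) = C1 + C2*erf(sqrt(2)*x/2)


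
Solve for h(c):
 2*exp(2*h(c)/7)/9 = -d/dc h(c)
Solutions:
 h(c) = 7*log(-sqrt(-1/(C1 - 2*c))) - 7*log(2) + 7*log(3) + 7*log(14)/2
 h(c) = 7*log(-1/(C1 - 2*c))/2 - 7*log(2) + 7*log(3) + 7*log(14)/2


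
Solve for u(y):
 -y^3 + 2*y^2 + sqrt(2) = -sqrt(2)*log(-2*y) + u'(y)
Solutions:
 u(y) = C1 - y^4/4 + 2*y^3/3 + sqrt(2)*y*log(-y) + sqrt(2)*y*log(2)


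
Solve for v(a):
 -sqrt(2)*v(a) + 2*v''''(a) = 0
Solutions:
 v(a) = C1*exp(-2^(7/8)*a/2) + C2*exp(2^(7/8)*a/2) + C3*sin(2^(7/8)*a/2) + C4*cos(2^(7/8)*a/2)


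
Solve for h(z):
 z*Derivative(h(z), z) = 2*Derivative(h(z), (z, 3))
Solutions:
 h(z) = C1 + Integral(C2*airyai(2^(2/3)*z/2) + C3*airybi(2^(2/3)*z/2), z)


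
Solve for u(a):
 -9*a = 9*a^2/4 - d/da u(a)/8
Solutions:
 u(a) = C1 + 6*a^3 + 36*a^2


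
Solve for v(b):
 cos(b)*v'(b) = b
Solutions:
 v(b) = C1 + Integral(b/cos(b), b)


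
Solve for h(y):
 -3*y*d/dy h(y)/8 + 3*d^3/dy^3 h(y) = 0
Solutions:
 h(y) = C1 + Integral(C2*airyai(y/2) + C3*airybi(y/2), y)


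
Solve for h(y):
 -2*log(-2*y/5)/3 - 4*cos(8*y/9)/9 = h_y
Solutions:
 h(y) = C1 - 2*y*log(-y)/3 - 2*y*log(2)/3 + 2*y/3 + 2*y*log(5)/3 - sin(8*y/9)/2


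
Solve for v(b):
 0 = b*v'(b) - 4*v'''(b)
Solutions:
 v(b) = C1 + Integral(C2*airyai(2^(1/3)*b/2) + C3*airybi(2^(1/3)*b/2), b)


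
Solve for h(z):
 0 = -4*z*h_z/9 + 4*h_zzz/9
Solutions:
 h(z) = C1 + Integral(C2*airyai(z) + C3*airybi(z), z)


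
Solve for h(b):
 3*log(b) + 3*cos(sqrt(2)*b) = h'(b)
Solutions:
 h(b) = C1 + 3*b*log(b) - 3*b + 3*sqrt(2)*sin(sqrt(2)*b)/2


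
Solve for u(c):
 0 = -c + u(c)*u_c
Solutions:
 u(c) = -sqrt(C1 + c^2)
 u(c) = sqrt(C1 + c^2)


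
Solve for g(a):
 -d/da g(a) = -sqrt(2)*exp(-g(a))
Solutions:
 g(a) = log(C1 + sqrt(2)*a)


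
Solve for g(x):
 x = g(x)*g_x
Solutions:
 g(x) = -sqrt(C1 + x^2)
 g(x) = sqrt(C1 + x^2)


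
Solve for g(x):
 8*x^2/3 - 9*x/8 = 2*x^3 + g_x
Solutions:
 g(x) = C1 - x^4/2 + 8*x^3/9 - 9*x^2/16


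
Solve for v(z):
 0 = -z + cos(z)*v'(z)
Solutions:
 v(z) = C1 + Integral(z/cos(z), z)


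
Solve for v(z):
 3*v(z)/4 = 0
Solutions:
 v(z) = 0


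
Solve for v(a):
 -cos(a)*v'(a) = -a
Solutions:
 v(a) = C1 + Integral(a/cos(a), a)


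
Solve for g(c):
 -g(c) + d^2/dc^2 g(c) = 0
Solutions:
 g(c) = C1*exp(-c) + C2*exp(c)


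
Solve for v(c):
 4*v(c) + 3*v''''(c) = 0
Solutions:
 v(c) = (C1*sin(3^(3/4)*c/3) + C2*cos(3^(3/4)*c/3))*exp(-3^(3/4)*c/3) + (C3*sin(3^(3/4)*c/3) + C4*cos(3^(3/4)*c/3))*exp(3^(3/4)*c/3)


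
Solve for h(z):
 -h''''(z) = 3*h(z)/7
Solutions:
 h(z) = (C1*sin(sqrt(2)*3^(1/4)*7^(3/4)*z/14) + C2*cos(sqrt(2)*3^(1/4)*7^(3/4)*z/14))*exp(-sqrt(2)*3^(1/4)*7^(3/4)*z/14) + (C3*sin(sqrt(2)*3^(1/4)*7^(3/4)*z/14) + C4*cos(sqrt(2)*3^(1/4)*7^(3/4)*z/14))*exp(sqrt(2)*3^(1/4)*7^(3/4)*z/14)


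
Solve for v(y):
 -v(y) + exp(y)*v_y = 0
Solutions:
 v(y) = C1*exp(-exp(-y))


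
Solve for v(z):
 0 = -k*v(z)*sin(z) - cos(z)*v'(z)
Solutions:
 v(z) = C1*exp(k*log(cos(z)))


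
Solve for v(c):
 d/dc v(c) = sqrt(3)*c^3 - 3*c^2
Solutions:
 v(c) = C1 + sqrt(3)*c^4/4 - c^3


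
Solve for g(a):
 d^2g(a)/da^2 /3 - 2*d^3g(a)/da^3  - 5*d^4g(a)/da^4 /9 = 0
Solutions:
 g(a) = C1 + C2*a + C3*exp(a*(-9 + 4*sqrt(6))/5) + C4*exp(-a*(9 + 4*sqrt(6))/5)


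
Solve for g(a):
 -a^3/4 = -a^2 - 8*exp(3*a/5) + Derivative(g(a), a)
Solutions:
 g(a) = C1 - a^4/16 + a^3/3 + 40*exp(3*a/5)/3


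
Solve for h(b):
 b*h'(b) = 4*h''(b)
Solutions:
 h(b) = C1 + C2*erfi(sqrt(2)*b/4)


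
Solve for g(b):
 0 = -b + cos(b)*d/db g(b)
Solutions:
 g(b) = C1 + Integral(b/cos(b), b)


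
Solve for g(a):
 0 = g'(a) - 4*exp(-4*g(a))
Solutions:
 g(a) = log(-I*(C1 + 16*a)^(1/4))
 g(a) = log(I*(C1 + 16*a)^(1/4))
 g(a) = log(-(C1 + 16*a)^(1/4))
 g(a) = log(C1 + 16*a)/4


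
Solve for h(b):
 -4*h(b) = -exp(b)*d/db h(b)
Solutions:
 h(b) = C1*exp(-4*exp(-b))


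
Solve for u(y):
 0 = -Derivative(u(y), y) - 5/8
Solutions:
 u(y) = C1 - 5*y/8


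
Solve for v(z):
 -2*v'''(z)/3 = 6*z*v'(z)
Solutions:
 v(z) = C1 + Integral(C2*airyai(-3^(2/3)*z) + C3*airybi(-3^(2/3)*z), z)


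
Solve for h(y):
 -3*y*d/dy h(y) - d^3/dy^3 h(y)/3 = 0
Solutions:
 h(y) = C1 + Integral(C2*airyai(-3^(2/3)*y) + C3*airybi(-3^(2/3)*y), y)


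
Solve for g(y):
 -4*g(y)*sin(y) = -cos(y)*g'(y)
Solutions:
 g(y) = C1/cos(y)^4


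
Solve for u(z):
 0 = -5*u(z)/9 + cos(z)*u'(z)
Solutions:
 u(z) = C1*(sin(z) + 1)^(5/18)/(sin(z) - 1)^(5/18)


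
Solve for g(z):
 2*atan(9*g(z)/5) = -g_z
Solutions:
 Integral(1/atan(9*_y/5), (_y, g(z))) = C1 - 2*z


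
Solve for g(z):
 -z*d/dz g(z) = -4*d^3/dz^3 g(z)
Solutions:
 g(z) = C1 + Integral(C2*airyai(2^(1/3)*z/2) + C3*airybi(2^(1/3)*z/2), z)


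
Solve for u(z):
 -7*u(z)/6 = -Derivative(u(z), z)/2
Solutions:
 u(z) = C1*exp(7*z/3)


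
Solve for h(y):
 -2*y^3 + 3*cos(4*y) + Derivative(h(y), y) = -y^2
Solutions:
 h(y) = C1 + y^4/2 - y^3/3 - 3*sin(4*y)/4


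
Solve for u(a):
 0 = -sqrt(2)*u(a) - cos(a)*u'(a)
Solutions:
 u(a) = C1*(sin(a) - 1)^(sqrt(2)/2)/(sin(a) + 1)^(sqrt(2)/2)


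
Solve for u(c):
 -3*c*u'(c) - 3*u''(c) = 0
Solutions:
 u(c) = C1 + C2*erf(sqrt(2)*c/2)


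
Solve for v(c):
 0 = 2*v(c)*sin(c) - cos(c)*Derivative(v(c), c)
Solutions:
 v(c) = C1/cos(c)^2


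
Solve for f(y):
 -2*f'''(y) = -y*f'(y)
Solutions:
 f(y) = C1 + Integral(C2*airyai(2^(2/3)*y/2) + C3*airybi(2^(2/3)*y/2), y)


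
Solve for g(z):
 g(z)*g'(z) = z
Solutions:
 g(z) = -sqrt(C1 + z^2)
 g(z) = sqrt(C1 + z^2)


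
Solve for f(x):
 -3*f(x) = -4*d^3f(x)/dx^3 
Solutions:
 f(x) = C3*exp(6^(1/3)*x/2) + (C1*sin(2^(1/3)*3^(5/6)*x/4) + C2*cos(2^(1/3)*3^(5/6)*x/4))*exp(-6^(1/3)*x/4)


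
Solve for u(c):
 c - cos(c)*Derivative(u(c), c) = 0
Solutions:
 u(c) = C1 + Integral(c/cos(c), c)


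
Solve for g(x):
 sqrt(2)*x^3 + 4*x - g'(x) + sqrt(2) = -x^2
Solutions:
 g(x) = C1 + sqrt(2)*x^4/4 + x^3/3 + 2*x^2 + sqrt(2)*x


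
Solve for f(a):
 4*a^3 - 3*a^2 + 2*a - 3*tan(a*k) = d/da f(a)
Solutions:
 f(a) = C1 + a^4 - a^3 + a^2 - 3*Piecewise((-log(cos(a*k))/k, Ne(k, 0)), (0, True))


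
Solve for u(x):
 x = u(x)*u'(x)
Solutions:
 u(x) = -sqrt(C1 + x^2)
 u(x) = sqrt(C1 + x^2)


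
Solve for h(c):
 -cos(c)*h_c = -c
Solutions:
 h(c) = C1 + Integral(c/cos(c), c)


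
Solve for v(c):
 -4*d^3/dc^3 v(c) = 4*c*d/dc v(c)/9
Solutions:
 v(c) = C1 + Integral(C2*airyai(-3^(1/3)*c/3) + C3*airybi(-3^(1/3)*c/3), c)


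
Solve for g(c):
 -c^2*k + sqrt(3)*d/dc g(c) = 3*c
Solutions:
 g(c) = C1 + sqrt(3)*c^3*k/9 + sqrt(3)*c^2/2
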